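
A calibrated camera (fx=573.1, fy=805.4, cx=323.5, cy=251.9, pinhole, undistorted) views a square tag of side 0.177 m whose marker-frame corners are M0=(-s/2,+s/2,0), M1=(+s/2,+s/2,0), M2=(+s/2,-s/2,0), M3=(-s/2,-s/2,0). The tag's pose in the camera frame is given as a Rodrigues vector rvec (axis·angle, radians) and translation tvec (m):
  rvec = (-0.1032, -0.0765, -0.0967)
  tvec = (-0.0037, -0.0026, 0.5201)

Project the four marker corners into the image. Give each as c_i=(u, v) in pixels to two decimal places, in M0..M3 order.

c0=(229.54, 400.77) c1=(426.29, 371.26) c2=(403.96, 104.07) c3=(213.21, 125.24)

Intrinsics K: fx=573.1, fy=805.4, cx=323.5, cy=251.9
Marker side s = 0.177 m; corners in marker frame (Z=0):
  M0 = (-0.0885, +0.0885, 0)
  M1 = (+0.0885, +0.0885, 0)
  M2 = (+0.0885, -0.0885, 0)
  M3 = (-0.0885, -0.0885, 0)
rvec = (-0.1032, -0.0765, -0.0967), |rvec| = θ = 0.16079 rad = 9.213°
Rodrigues: sinθ=0.16010, 1−cosθ=0.01290; R = I + sinθ·[k]× + (1−cosθ)·[k]×²:
    [+0.99241 +0.10022 -0.07119]
    [-0.09234 +0.99002 +0.10645]
    [+0.08115 -0.09907 +0.99177]
t = (-0.0037, -0.0026, 0.5201) m
M0: Pc = R·M0+t = (-0.08266, +0.09319, +0.50415); u = 573.1·(-0.08266)/0.50415 + 323.5 = 229.5363, v = 805.4·(+0.09319)/0.50415 + 251.9 = 400.7735
M1: Pc = R·M1+t = (+0.09300, +0.07684, +0.51851); u = 573.1·(+0.09300)/0.51851 + 323.5 = 426.2886, v = 805.4·(+0.07684)/0.51851 + 251.9 = 371.2610
M2: Pc = R·M2+t = (+0.07526, -0.09839, +0.53605); u = 573.1·(+0.07526)/0.53605 + 323.5 = 403.9608, v = 805.4·(-0.09839)/0.53605 + 251.9 = 104.0725
M3: Pc = R·M3+t = (-0.10040, -0.08204, +0.52169); u = 573.1·(-0.10040)/0.52169 + 323.5 = 213.2069, v = 805.4·(-0.08204)/0.52169 + 251.9 = 125.2365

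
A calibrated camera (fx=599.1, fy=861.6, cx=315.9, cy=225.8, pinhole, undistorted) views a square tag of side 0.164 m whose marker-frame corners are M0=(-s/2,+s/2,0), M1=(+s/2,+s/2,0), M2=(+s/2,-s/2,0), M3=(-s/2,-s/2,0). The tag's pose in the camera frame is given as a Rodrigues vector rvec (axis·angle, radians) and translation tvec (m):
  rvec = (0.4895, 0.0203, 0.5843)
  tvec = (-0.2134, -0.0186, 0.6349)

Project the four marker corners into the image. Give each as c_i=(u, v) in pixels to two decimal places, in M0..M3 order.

Intrinsics K: fx=599.1, fy=861.6, cx=315.9, cy=225.8
Marker side s = 0.164 m; corners in marker frame (Z=0):
  M0 = (-0.0820, +0.0820, 0)
  M1 = (+0.0820, +0.0820, 0)
  M2 = (+0.0820, -0.0820, 0)
  M3 = (-0.0820, -0.0820, 0)
rvec = (0.4895, 0.0203, 0.5843), |rvec| = θ = 0.76251 rad = 43.689°
Rodrigues: sinθ=0.69074, 1−cosθ=0.27690; R = I + sinθ·[k]× + (1−cosθ)·[k]×²:
    [+0.83721 -0.52457 +0.15460]
    [+0.53403 +0.72330 -0.43778]
    [+0.11782 +0.44907 +0.88569]
t = (-0.2134, -0.0186, 0.6349) m
M0: Pc = R·M0+t = (-0.32507, -0.00308, +0.66206); u = 599.1·(-0.32507)/0.66206 + 315.9 = 21.7479, v = 861.6·(-0.00308)/0.66206 + 225.8 = 221.7912
M1: Pc = R·M1+t = (-0.18776, +0.08450, +0.68139); u = 599.1·(-0.18776)/0.68139 + 315.9 = 150.8114, v = 861.6·(+0.08450)/0.68139 + 225.8 = 332.6503
M2: Pc = R·M2+t = (-0.10173, -0.03412, +0.60774); u = 599.1·(-0.10173)/0.60774 + 315.9 = 215.6120, v = 861.6·(-0.03412)/0.60774 + 225.8 = 177.4281
M3: Pc = R·M3+t = (-0.23904, -0.12170, +0.58841); u = 599.1·(-0.23904)/0.58841 + 315.9 = 72.5224, v = 861.6·(-0.12170)/0.58841 + 225.8 = 47.5961

c0=(21.75, 221.79) c1=(150.81, 332.65) c2=(215.61, 177.43) c3=(72.52, 47.60)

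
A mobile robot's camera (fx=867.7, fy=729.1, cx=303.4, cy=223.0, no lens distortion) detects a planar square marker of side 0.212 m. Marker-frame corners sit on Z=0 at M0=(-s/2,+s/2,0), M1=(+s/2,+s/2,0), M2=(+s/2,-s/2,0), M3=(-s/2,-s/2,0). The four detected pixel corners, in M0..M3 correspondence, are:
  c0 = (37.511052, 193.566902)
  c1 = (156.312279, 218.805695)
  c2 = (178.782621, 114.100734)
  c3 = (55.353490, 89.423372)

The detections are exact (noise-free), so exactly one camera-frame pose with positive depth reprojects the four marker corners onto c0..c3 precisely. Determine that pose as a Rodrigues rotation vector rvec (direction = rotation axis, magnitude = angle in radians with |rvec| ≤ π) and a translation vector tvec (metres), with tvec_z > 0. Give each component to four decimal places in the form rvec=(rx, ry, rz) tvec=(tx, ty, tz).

rvec=(0.2336, 0.1237, 0.2311) tvec=(-0.3259, -0.1342, 1.4352)

Intrinsics K: fx=867.7, fy=729.1, cx=303.4, cy=223.0
Marker side s = 0.212 m; corners in marker frame (Z=0):
  M0 = (-0.1060, +0.1060, 0)
  M1 = (+0.1060, +0.1060, 0)
  M2 = (+0.1060, -0.1060, 0)
  M3 = (-0.1060, -0.1060, 0)
Detected image corners:
  c0 = (37.511052, 193.566902) px
  c1 = (156.312279, 218.805695) px
  c2 = (178.782621, 114.100734) px
  c3 = (55.353490, 89.423372) px
Planar DLT: solve 8×8 A·h = b for H (H[2,2]=1):
  H  [+564.05999 -76.88934 +106.38650]
  H  [+107.61582 +518.62353 +154.82402]
  H  [-0.06582 +0.16929 +1.00000]
B = K⁻¹H; ‖b₁‖=0.696779, ‖b₂‖=0.696779; λ = 2/(‖b₁‖+‖b₂‖) = 1.435175, sign → tz>0 ⇒ λ=+1.435175
r₁ = λ·B[:,0] = (+0.96599,+0.24073,-0.09446); r₂ = λ·B[:,1] = (-0.21213,+0.94656,+0.24295)
r₃ = r₁×r₂ = (+0.14790,-0.21465,+0.96543); SVD([r₁ r₂ r₃]) → R = UVᵀ:
  R  [+0.96599 -0.21213 +0.14790]
  R  [+0.24073 +0.94656 -0.21465]
  R  [-0.09446 +0.24295 +0.96543]
t = (-0.32586, -0.13420, +1.43518) m
tr R = 2.877972; θ = arccos((tr R − 1)/2) = 0.351125 rad = 20.118°
axis k = ((R−Rᵀ)₃₂, (R−Rᵀ)₁₃, (R−Rᵀ)₂₁) / (2 sinθ) = (+0.665212, +0.352323, +0.658302)
rvec = θ·k = (+0.233573, +0.123709, +0.231146)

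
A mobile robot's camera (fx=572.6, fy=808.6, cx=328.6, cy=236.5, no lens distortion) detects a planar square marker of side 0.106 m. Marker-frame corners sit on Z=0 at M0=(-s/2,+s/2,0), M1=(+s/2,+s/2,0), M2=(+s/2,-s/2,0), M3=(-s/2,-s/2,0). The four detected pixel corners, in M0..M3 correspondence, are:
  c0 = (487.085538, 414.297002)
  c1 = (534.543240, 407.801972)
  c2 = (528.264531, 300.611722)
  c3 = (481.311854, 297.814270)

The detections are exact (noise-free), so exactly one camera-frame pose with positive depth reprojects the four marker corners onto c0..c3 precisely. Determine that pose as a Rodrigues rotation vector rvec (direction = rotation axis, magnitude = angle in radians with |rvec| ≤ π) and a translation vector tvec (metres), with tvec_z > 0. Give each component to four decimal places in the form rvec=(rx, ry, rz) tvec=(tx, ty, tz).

Intrinsics K: fx=572.6, fy=808.6, cx=328.6, cy=236.5
Marker side s = 0.106 m; corners in marker frame (Z=0):
  M0 = (-0.0530, +0.0530, 0)
  M1 = (+0.0530, +0.0530, 0)
  M2 = (+0.0530, -0.0530, 0)
  M3 = (-0.0530, -0.0530, 0)
Detected image corners:
  c0 = (487.085538, 414.297002) px
  c1 = (534.543240, 407.801972) px
  c2 = (528.264531, 300.611722) px
  c3 = (481.311854, 297.814270) px
Planar DLT: solve 8×8 A·h = b for H (H[2,2]=1):
  H  [+841.67155 -44.90236 +508.74568]
  H  [+260.22266 +982.01777 +354.49856]
  H  [+0.78055 -0.20057 +1.00000]
B = K⁻¹H; ‖b₁‖=1.289356, ‖b₂‖=1.289356; λ = 2/(‖b₁‖+‖b₂‖) = 0.775581, sign → tz>0 ⇒ λ=+0.775581
r₁ = λ·B[:,0] = (+0.79262,+0.07253,+0.60538); r₂ = λ·B[:,1] = (+0.02845,+0.98742,-0.15556)
r₃ = r₁×r₂ = (-0.60905,+0.14053,+0.78059); SVD([r₁ r₂ r₃]) → R = UVᵀ:
  R  [+0.79262 +0.02845 -0.60905]
  R  [+0.07253 +0.98742 +0.14053]
  R  [+0.60538 -0.15556 +0.78059]
t = (+0.24401, +0.11318, +0.77558) m
tr R = 2.560626; θ = arccos((tr R − 1)/2) = 0.675630 rad = 38.711°
axis k = ((R−Rᵀ)₃₂, (R−Rᵀ)₁₃, (R−Rᵀ)₂₁) / (2 sinθ) = (-0.236723, -0.970938, +0.035243)
rvec = θ·k = (-0.159937, -0.655994, +0.023811)

rvec=(-0.1599, -0.6560, 0.0238) tvec=(0.2440, 0.1132, 0.7756)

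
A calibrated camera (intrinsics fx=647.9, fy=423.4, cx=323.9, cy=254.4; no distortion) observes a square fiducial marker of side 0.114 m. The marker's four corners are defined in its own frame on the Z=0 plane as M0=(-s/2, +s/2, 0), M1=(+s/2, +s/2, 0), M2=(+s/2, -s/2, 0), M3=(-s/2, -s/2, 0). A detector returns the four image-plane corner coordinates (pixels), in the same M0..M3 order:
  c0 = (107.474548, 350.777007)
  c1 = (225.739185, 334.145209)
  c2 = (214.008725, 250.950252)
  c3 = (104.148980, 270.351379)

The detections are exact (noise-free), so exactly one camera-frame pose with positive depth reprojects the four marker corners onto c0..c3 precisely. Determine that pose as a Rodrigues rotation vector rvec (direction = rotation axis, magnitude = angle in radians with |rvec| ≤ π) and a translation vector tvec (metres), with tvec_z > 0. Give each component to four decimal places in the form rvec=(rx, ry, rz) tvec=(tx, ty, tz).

Intrinsics K: fx=647.9, fy=423.4, cx=323.9, cy=254.4
Marker side s = 0.114 m; corners in marker frame (Z=0):
  M0 = (-0.0570, +0.0570, 0)
  M1 = (+0.0570, +0.0570, 0)
  M2 = (+0.0570, -0.0570, 0)
  M3 = (-0.0570, -0.0570, 0)
Detected image corners:
  c0 = (107.474548, 350.777007) px
  c1 = (225.739185, 334.145209) px
  c2 = (214.008725, 250.950252) px
  c3 = (104.148980, 270.351379) px
Planar DLT: solve 8×8 A·h = b for H (H[2,2]=1):
  H  [+928.73830 -35.47885 +161.30276]
  H  [-289.03716 +531.03321 +300.33783]
  H  [-0.43299 -0.61780 +1.00000]
B = K⁻¹H; ‖b₁‖=1.757333, ‖b₂‖=1.757333; λ = 2/(‖b₁‖+‖b₂‖) = 0.569044, sign → tz>0 ⇒ λ=+0.569044
r₁ = λ·B[:,0] = (+0.93888,-0.24042,-0.24639); r₂ = λ·B[:,1] = (+0.14459,+0.92493,-0.35156)
r₃ = r₁×r₂ = (+0.31241,+0.29444,+0.90316); SVD([r₁ r₂ r₃]) → R = UVᵀ:
  R  [+0.93888 +0.14459 +0.31241]
  R  [-0.24042 +0.92493 +0.29444]
  R  [-0.24639 -0.35156 +0.90316]
t = (-0.14281, +0.06174, +0.56904) m
tr R = 2.766973; θ = arccos((tr R − 1)/2) = 0.487543 rad = 27.934°
axis k = ((R−Rᵀ)₃₂, (R−Rᵀ)₁₃, (R−Rᵀ)₂₁) / (2 sinθ) = (-0.689495, +0.596431, -0.410933)
rvec = θ·k = (-0.336159, +0.290786, -0.200348)

rvec=(-0.3362, 0.2908, -0.2003) tvec=(-0.1428, 0.0617, 0.5690)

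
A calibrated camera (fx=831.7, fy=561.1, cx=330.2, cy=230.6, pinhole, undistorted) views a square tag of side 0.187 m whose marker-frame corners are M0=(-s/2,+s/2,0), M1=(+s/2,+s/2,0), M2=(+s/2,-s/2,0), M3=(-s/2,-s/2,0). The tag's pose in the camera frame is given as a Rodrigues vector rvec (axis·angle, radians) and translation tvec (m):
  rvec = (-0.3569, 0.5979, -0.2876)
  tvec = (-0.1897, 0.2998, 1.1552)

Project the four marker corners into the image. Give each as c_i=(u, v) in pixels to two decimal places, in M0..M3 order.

c0=(152.43, 432.13) c1=(251.83, 413.96) c2=(235.41, 319.50) c3=(143.32, 343.60)

Intrinsics K: fx=831.7, fy=561.1, cx=330.2, cy=230.6
Marker side s = 0.187 m; corners in marker frame (Z=0):
  M0 = (-0.0935, +0.0935, 0)
  M1 = (+0.0935, +0.0935, 0)
  M2 = (+0.0935, -0.0935, 0)
  M3 = (-0.0935, -0.0935, 0)
rvec = (-0.3569, 0.5979, -0.2876), |rvec| = θ = 0.75338 rad = 43.165°
Rodrigues: sinθ=0.68411, 1−cosθ=0.27062; R = I + sinθ·[k]× + (1−cosθ)·[k]×²:
    [+0.79012 +0.15941 +0.59186]
    [-0.36290 +0.89983 +0.24210]
    [-0.49398 -0.40607 +0.76882]
t = (-0.1897, 0.2998, 1.1552) m
M0: Pc = R·M0+t = (-0.24867, +0.41787, +1.16342); u = 831.7·(-0.24867)/1.16342 + 330.2 = 152.4314, v = 561.1·(+0.41787)/1.16342 + 230.6 = 432.1301
M1: Pc = R·M1+t = (-0.10092, +0.35000, +1.07104); u = 831.7·(-0.10092)/1.07104 + 330.2 = 251.8332, v = 561.1·(+0.35000)/1.07104 + 230.6 = 413.9599
M2: Pc = R·M2+t = (-0.13073, +0.18173, +1.14698); u = 831.7·(-0.13073)/1.14698 + 330.2 = 235.4054, v = 561.1·(+0.18173)/1.14698 + 230.6 = 319.5043
M3: Pc = R·M3+t = (-0.27848, +0.24960, +1.23936); u = 831.7·(-0.27848)/1.23936 + 330.2 = 143.3185, v = 561.1·(+0.24960)/1.23936 + 230.6 = 343.6014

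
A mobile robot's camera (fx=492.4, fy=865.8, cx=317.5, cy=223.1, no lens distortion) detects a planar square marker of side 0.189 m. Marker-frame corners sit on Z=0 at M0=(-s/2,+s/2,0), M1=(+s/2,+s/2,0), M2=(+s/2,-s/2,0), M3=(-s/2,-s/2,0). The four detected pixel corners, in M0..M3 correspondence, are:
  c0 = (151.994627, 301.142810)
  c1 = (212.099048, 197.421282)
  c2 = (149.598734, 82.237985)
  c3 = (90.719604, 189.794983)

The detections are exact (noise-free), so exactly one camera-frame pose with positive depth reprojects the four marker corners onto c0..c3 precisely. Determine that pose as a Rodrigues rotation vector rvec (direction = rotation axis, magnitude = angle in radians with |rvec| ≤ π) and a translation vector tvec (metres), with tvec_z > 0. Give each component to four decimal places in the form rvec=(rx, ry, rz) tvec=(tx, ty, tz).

Intrinsics K: fx=492.4, fy=865.8, cx=317.5, cy=223.1
Marker side s = 0.189 m; corners in marker frame (Z=0):
  M0 = (-0.0945, +0.0945, 0)
  M1 = (+0.0945, +0.0945, 0)
  M2 = (+0.0945, -0.0945, 0)
  M3 = (-0.0945, -0.0945, 0)
Detected image corners:
  c0 = (151.994627, 301.142810) px
  c1 = (212.099048, 197.421282) px
  c2 = (149.598734, 82.237985) px
  c3 = (90.719604, 189.794983) px
Planar DLT: solve 8×8 A·h = b for H (H[2,2]=1):
  H  [+293.24765 +333.34110 +150.81726]
  H  [-586.35721 +606.72114 +193.57093]
  H  [-0.14252 +0.03929 +1.00000]
B = K⁻¹H; ‖b₁‖=0.950347, ‖b₂‖=0.950347; λ = 2/(‖b₁‖+‖b₂‖) = 1.052248, sign → tz>0 ⇒ λ=+1.052248
r₁ = λ·B[:,0] = (+0.72336,-0.67398,-0.14997); r₂ = λ·B[:,1] = (+0.68568,+0.72672,+0.04134)
r₃ = r₁×r₂ = (+0.08112,-0.13274,+0.98783); SVD([r₁ r₂ r₃]) → R = UVᵀ:
  R  [+0.72336 +0.68568 +0.08112]
  R  [-0.67398 +0.72672 -0.13274]
  R  [-0.14997 +0.04134 +0.98783]
t = (-0.35620, -0.03589, +1.05225) m
tr R = 2.437914; θ = arccos((tr R − 1)/2) = 0.768496 rad = 44.032°
axis k = ((R−Rᵀ)₃₂, (R−Rᵀ)₁₃, (R−Rᵀ)₂₁) / (2 sinθ) = (+0.125227, +0.166240, -0.978101)
rvec = θ·k = (+0.096237, +0.127755, -0.751667)

rvec=(0.0962, 0.1278, -0.7517) tvec=(-0.3562, -0.0359, 1.0522)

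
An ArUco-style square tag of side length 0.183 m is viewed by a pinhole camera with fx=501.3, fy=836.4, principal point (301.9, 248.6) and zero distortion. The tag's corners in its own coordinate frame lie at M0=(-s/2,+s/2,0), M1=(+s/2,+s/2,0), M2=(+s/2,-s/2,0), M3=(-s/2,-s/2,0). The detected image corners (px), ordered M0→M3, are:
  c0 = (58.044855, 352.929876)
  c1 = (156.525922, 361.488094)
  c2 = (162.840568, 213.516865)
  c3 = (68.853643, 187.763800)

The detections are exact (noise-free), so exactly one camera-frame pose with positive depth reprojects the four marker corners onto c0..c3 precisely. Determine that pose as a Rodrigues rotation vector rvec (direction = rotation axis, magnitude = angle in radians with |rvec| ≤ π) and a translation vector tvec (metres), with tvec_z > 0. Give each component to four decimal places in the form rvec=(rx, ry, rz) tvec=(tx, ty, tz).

Intrinsics K: fx=501.3, fy=836.4, cx=301.9, cy=248.6
Marker side s = 0.183 m; corners in marker frame (Z=0):
  M0 = (-0.0915, +0.0915, 0)
  M1 = (+0.0915, +0.0915, 0)
  M2 = (+0.0915, -0.0915, 0)
  M3 = (-0.0915, -0.0915, 0)
Detected image corners:
  c0 = (58.044855, 352.929876) px
  c1 = (156.525922, 361.488094) px
  c2 = (162.840568, 213.516865) px
  c3 = (68.853643, 187.763800) px
Planar DLT: solve 8×8 A·h = b for H (H[2,2]=1):
  H  [+595.04120 -68.38321 +114.38312]
  H  [+268.10369 +797.14885 +277.98132]
  H  [+0.62202 -0.19985 +1.00000]
B = K⁻¹H; ‖b₁‖=1.032133, ‖b₂‖=1.032133; λ = 2/(‖b₁‖+‖b₂‖) = 0.968867, sign → tz>0 ⇒ λ=+0.968867
r₁ = λ·B[:,0] = (+0.78710,+0.13144,+0.60266); r₂ = λ·B[:,1] = (-0.01555,+0.98095,-0.19363)
r₃ = r₁×r₂ = (-0.61663,+0.14303,+0.77415); SVD([r₁ r₂ r₃]) → R = UVᵀ:
  R  [+0.78710 -0.01555 -0.61663]
  R  [+0.13144 +0.98095 +0.14303]
  R  [+0.60266 -0.19363 +0.77415]
t = (-0.36242, +0.03403, +0.96887) m
tr R = 2.542202; θ = arccos((tr R − 1)/2) = 0.690228 rad = 39.547°
axis k = ((R−Rᵀ)₃₂, (R−Rᵀ)₁₃, (R−Rᵀ)₂₁) / (2 sinθ) = (-0.264375, -0.957487, +0.115432)
rvec = θ·k = (-0.182479, -0.660884, +0.079674)

rvec=(-0.1825, -0.6609, 0.0797) tvec=(-0.3624, 0.0340, 0.9689)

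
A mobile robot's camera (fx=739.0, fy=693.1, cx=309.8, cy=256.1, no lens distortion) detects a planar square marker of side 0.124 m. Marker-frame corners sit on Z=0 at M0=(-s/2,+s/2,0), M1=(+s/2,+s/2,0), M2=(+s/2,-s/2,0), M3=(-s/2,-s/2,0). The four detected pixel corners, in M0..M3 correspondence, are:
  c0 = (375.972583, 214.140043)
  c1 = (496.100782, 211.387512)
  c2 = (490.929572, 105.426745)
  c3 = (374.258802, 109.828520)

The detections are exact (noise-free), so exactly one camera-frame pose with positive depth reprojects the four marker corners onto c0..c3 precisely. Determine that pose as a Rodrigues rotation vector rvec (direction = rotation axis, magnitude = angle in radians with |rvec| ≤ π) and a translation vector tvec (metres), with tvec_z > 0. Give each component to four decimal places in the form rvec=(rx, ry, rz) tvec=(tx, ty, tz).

rvec=(-0.1823, 0.1068, -0.0085) tvec=(0.1315, -0.1092, 0.7834)

Intrinsics K: fx=739.0, fy=693.1, cx=309.8, cy=256.1
Marker side s = 0.124 m; corners in marker frame (Z=0):
  M0 = (-0.0620, +0.0620, 0)
  M1 = (+0.0620, +0.0620, 0)
  M2 = (+0.0620, -0.0620, 0)
  M3 = (-0.0620, -0.0620, 0)
Detected image corners:
  c0 = (375.972583, 214.140043) px
  c1 = (496.100782, 211.387512) px
  c2 = (490.929572, 105.426745) px
  c3 = (374.258802, 109.828520) px
Planar DLT: solve 8×8 A·h = b for H (H[2,2]=1):
  H  [+896.26866 -72.93623 +433.79747]
  H  [-50.47148 +810.71737 +159.45581]
  H  [-0.13439 -0.23159 +1.00000]
B = K⁻¹H; ‖b₁‖=1.276454, ‖b₂‖=1.276454; λ = 2/(‖b₁‖+‖b₂‖) = 0.783420, sign → tz>0 ⇒ λ=+0.783420
r₁ = λ·B[:,0] = (+0.99428,-0.01815,-0.10528); r₂ = λ·B[:,1] = (-0.00126,+0.98340,-0.18143)
r₃ = r₁×r₂ = (+0.10683,+0.18053,+0.97775); SVD([r₁ r₂ r₃]) → R = UVᵀ:
  R  [+0.99428 -0.00126 +0.10683]
  R  [-0.01815 +0.98340 +0.18053]
  R  [-0.10528 -0.18143 +0.97775]
t = (+0.13145, -0.10924, +0.78342) m
tr R = 2.955432; θ = arccos((tr R − 1)/2) = 0.211505 rad = 12.118°
axis k = ((R−Rᵀ)₃₂, (R−Rᵀ)₁₃, (R−Rᵀ)₂₁) / (2 sinθ) = (-0.862078, +0.505178, -0.040217)
rvec = θ·k = (-0.182334, +0.106848, -0.008506)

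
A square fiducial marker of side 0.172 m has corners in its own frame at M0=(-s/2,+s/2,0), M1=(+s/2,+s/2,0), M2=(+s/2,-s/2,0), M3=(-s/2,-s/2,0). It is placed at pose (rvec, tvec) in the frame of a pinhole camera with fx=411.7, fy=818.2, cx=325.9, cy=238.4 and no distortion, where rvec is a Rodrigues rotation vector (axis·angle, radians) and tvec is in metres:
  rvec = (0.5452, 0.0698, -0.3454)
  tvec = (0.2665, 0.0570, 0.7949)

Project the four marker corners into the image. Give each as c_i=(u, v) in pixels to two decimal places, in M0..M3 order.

Intrinsics K: fx=411.7, fy=818.2, cx=325.9, cy=238.4
Marker side s = 0.172 m; corners in marker frame (Z=0):
  M0 = (-0.0860, +0.0860, 0)
  M1 = (+0.0860, +0.0860, 0)
  M2 = (+0.0860, -0.0860, 0)
  M3 = (-0.0860, -0.0860, 0)
rvec = (0.5452, 0.0698, -0.3454), |rvec| = θ = 0.64917 rad = 37.194°
Rodrigues: sinθ=0.60452, 1−cosθ=0.20341; R = I + sinθ·[k]× + (1−cosθ)·[k]×²:
    [+0.94006 +0.34002 -0.02590]
    [-0.30328 +0.79894 -0.51934]
    [-0.15590 +0.49607 +0.85417]
t = (0.2665, 0.0570, 0.7949) m
M0: Pc = R·M0+t = (+0.21490, +0.15179, +0.85097); u = 411.7·(+0.21490)/0.85097 + 325.9 = 429.8669, v = 818.2·(+0.15179)/0.85097 + 238.4 = 384.3456
M1: Pc = R·M1+t = (+0.37659, +0.09963, +0.82415); u = 411.7·(+0.37659)/0.82415 + 325.9 = 514.0209, v = 818.2·(+0.09963)/0.82415 + 238.4 = 337.3071
M2: Pc = R·M2+t = (+0.31810, -0.03779, +0.73883); u = 411.7·(+0.31810)/0.73883 + 325.9 = 503.1577, v = 818.2·(-0.03779)/0.73883 + 238.4 = 196.5496
M3: Pc = R·M3+t = (+0.15641, +0.01437, +0.76565); u = 411.7·(+0.15641)/0.76565 + 325.9 = 410.0060, v = 818.2·(+0.01437)/0.76565 + 238.4 = 253.7596

c0=(429.87, 384.35) c1=(514.02, 337.31) c2=(503.16, 196.55) c3=(410.01, 253.76)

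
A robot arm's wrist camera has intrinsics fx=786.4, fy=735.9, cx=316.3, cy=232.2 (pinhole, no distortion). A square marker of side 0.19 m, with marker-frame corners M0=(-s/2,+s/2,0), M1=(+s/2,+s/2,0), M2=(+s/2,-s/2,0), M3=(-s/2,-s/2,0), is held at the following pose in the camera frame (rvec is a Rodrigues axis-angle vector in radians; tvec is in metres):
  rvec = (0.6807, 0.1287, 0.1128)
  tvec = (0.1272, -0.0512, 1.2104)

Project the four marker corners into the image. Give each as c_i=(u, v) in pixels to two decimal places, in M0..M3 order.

Intrinsics K: fx=786.4, fy=735.9, cx=316.3, cy=232.2
Marker side s = 0.19 m; corners in marker frame (Z=0):
  M0 = (-0.0950, +0.0950, 0)
  M1 = (+0.0950, +0.0950, 0)
  M2 = (+0.0950, -0.0950, 0)
  M3 = (-0.0950, -0.0950, 0)
rvec = (0.6807, 0.1287, 0.1128), |rvec| = θ = 0.70188 rad = 40.215°
Rodrigues: sinθ=0.64566, 1−cosθ=0.23637; R = I + sinθ·[k]× + (1−cosθ)·[k]×²:
    [+0.98595 -0.06173 +0.15523]
    [+0.14580 +0.77158 -0.61921]
    [-0.08155 +0.63314 +0.76973]
t = (0.1272, -0.0512, 1.2104) m
M0: Pc = R·M0+t = (+0.02767, +0.00825, +1.27830); u = 786.4·(+0.02767)/1.27830 + 316.3 = 333.3228, v = 735.9·(+0.00825)/1.27830 + 232.2 = 236.9488
M1: Pc = R·M1+t = (+0.21500, +0.03595, +1.26280); u = 786.4·(+0.21500)/1.26280 + 316.3 = 450.1901, v = 735.9·(+0.03595)/1.26280 + 232.2 = 253.1502
M2: Pc = R·M2+t = (+0.22673, -0.11065, +1.14250); u = 786.4·(+0.22673)/1.14250 + 316.3 = 472.3606, v = 735.9·(-0.11065)/1.14250 + 232.2 = 160.9299
M3: Pc = R·M3+t = (+0.03940, -0.13835, +1.15800); u = 786.4·(+0.03940)/1.15800 + 316.3 = 343.0562, v = 735.9·(-0.13835)/1.15800 + 232.2 = 144.2793

c0=(333.32, 236.95) c1=(450.19, 253.15) c2=(472.36, 160.93) c3=(343.06, 144.28)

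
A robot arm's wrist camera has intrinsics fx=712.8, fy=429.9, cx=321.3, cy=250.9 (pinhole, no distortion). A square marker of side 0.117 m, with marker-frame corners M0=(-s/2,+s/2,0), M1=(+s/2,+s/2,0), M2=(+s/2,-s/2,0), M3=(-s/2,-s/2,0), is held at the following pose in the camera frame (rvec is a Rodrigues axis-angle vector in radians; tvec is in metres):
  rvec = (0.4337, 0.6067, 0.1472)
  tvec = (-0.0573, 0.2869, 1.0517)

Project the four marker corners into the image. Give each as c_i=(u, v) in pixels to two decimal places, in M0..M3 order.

Intrinsics K: fx=712.8, fy=429.9, cx=321.3, cy=250.9
Marker side s = 0.117 m; corners in marker frame (Z=0):
  M0 = (-0.0585, +0.0585, 0)
  M1 = (+0.0585, +0.0585, 0)
  M2 = (+0.0585, -0.0585, 0)
  M3 = (-0.0585, -0.0585, 0)
rvec = (0.4337, 0.6067, 0.1472), |rvec| = θ = 0.76016 rad = 43.554°
Rodrigues: sinθ=0.68904, 1−cosθ=0.27528; R = I + sinθ·[k]× + (1−cosθ)·[k]×²:
    [+0.81433 -0.00808 +0.58035]
    [+0.25878 +0.90007 -0.35058]
    [-0.51952 +0.43567 +0.73505]
t = (-0.0573, 0.2869, 1.0517) m
M0: Pc = R·M0+t = (-0.10541, +0.32442, +1.10758); u = 712.8·(-0.10541)/1.10758 + 321.3 = 253.4611, v = 429.9·(+0.32442)/1.10758 + 250.9 = 376.8201
M1: Pc = R·M1+t = (-0.01013, +0.35469, +1.04679); u = 712.8·(-0.01013)/1.04679 + 321.3 = 314.3991, v = 429.9·(+0.35469)/1.04679 + 250.9 = 396.5660
M2: Pc = R·M2+t = (-0.00919, +0.24938, +0.99582); u = 712.8·(-0.00919)/0.99582 + 321.3 = 314.7225, v = 429.9·(+0.24938)/0.99582 + 250.9 = 358.5601
M3: Pc = R·M3+t = (-0.10447, +0.21911, +1.05661); u = 712.8·(-0.10447)/1.05661 + 321.3 = 250.8261, v = 429.9·(+0.21911)/1.05661 + 250.9 = 340.0480

c0=(253.46, 376.82) c1=(314.40, 396.57) c2=(314.72, 358.56) c3=(250.83, 340.05)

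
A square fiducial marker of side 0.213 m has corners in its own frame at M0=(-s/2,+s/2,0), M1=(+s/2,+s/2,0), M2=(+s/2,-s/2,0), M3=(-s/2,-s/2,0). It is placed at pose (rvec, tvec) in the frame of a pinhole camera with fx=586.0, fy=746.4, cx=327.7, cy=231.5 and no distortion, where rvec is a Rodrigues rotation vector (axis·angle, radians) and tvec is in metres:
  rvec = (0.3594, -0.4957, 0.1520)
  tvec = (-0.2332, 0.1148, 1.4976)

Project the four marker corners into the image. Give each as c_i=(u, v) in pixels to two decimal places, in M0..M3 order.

Intrinsics K: fx=586.0, fy=746.4, cx=327.7, cy=231.5
Marker side s = 0.213 m; corners in marker frame (Z=0):
  M0 = (-0.1065, +0.1065, 0)
  M1 = (+0.1065, +0.1065, 0)
  M2 = (+0.1065, -0.1065, 0)
  M3 = (-0.1065, -0.1065, 0)
rvec = (0.3594, -0.4957, 0.1520), |rvec| = θ = 0.63087 rad = 36.146°
Rodrigues: sinθ=0.58984, 1−cosθ=0.19248; R = I + sinθ·[k]× + (1−cosθ)·[k]×²:
    [+0.86999 -0.22828 -0.43705]
    [+0.05595 +0.92636 -0.37247]
    [+0.48989 +0.29959 +0.81869]
t = (-0.2332, 0.1148, 1.4976) m
M0: Pc = R·M0+t = (-0.35017, +0.20750, +1.47733); u = 586.0·(-0.35017)/1.47733 + 327.7 = 188.8032, v = 746.4·(+0.20750)/1.47733 + 231.5 = 336.3350
M1: Pc = R·M1+t = (-0.16486, +0.21942, +1.58168); u = 586.0·(-0.16486)/1.58168 + 327.7 = 266.6214, v = 746.4·(+0.21942)/1.58168 + 231.5 = 335.0432
M2: Pc = R·M2+t = (-0.11623, +0.02210, +1.51787); u = 586.0·(-0.11623)/1.51787 + 327.7 = 282.8255, v = 746.4·(+0.02210)/1.51787 + 231.5 = 242.3686
M3: Pc = R·M3+t = (-0.30154, +0.01018, +1.41352); u = 586.0·(-0.30154)/1.41352 + 327.7 = 202.6904, v = 746.4·(+0.01018)/1.41352 + 231.5 = 236.8776

c0=(188.80, 336.34) c1=(266.62, 335.04) c2=(282.83, 242.37) c3=(202.69, 236.88)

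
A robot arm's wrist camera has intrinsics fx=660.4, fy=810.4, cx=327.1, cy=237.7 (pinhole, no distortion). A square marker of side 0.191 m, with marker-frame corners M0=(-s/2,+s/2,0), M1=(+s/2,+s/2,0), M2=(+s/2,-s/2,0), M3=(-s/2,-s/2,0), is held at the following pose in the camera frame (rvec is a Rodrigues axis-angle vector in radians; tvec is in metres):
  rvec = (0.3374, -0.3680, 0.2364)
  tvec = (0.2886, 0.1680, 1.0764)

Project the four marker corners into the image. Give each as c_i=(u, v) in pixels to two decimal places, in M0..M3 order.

Intrinsics K: fx=660.4, fy=810.4, cx=327.1, cy=237.7
Marker side s = 0.191 m; corners in marker frame (Z=0):
  M0 = (-0.0955, +0.0955, 0)
  M1 = (+0.0955, +0.0955, 0)
  M2 = (+0.0955, -0.0955, 0)
  M3 = (-0.0955, -0.0955, 0)
rvec = (0.3374, -0.3680, 0.2364), |rvec| = θ = 0.55240 rad = 31.650°
Rodrigues: sinθ=0.52473, 1−cosθ=0.14873; R = I + sinθ·[k]× + (1−cosθ)·[k]×²:
    [+0.90675 -0.28508 -0.31069]
    [+0.16404 +0.91727 -0.36290]
    [+0.38844 +0.27810 +0.87851]
t = (0.2886, 0.1680, 1.0764) m
M0: Pc = R·M0+t = (+0.17478, +0.23993, +1.06586); u = 660.4·(+0.17478)/1.06586 + 327.1 = 435.3924, v = 810.4·(+0.23993)/1.06586 + 237.7 = 420.1274
M1: Pc = R·M1+t = (+0.34797, +0.27127, +1.14005); u = 660.4·(+0.34797)/1.14005 + 327.1 = 528.6687, v = 810.4·(+0.27127)/1.14005 + 237.7 = 430.5272
M2: Pc = R·M2+t = (+0.40242, +0.09607, +1.08694); u = 660.4·(+0.40242)/1.08694 + 327.1 = 571.6016, v = 810.4·(+0.09607)/1.08694 + 237.7 = 309.3251
M3: Pc = R·M3+t = (+0.22923, +0.06473, +1.01275); u = 660.4·(+0.22923)/1.01275 + 327.1 = 476.5784, v = 810.4·(+0.06473)/1.01275 + 237.7 = 289.5006

c0=(435.39, 420.13) c1=(528.67, 430.53) c2=(571.60, 309.33) c3=(476.58, 289.50)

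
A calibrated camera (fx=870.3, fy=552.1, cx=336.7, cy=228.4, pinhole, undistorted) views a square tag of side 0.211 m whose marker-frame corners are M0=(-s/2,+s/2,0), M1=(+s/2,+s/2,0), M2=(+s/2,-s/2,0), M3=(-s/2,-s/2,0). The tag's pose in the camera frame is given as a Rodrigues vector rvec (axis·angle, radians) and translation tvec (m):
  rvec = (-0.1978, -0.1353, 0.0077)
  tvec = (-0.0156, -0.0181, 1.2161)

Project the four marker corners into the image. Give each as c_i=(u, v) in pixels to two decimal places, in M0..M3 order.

Intrinsics K: fx=870.3, fy=552.1, cx=336.7, cy=228.4
Marker side s = 0.211 m; corners in marker frame (Z=0):
  M0 = (-0.1055, +0.1055, 0)
  M1 = (+0.1055, +0.1055, 0)
  M2 = (+0.1055, -0.1055, 0)
  M3 = (-0.1055, -0.1055, 0)
rvec = (-0.1978, -0.1353, 0.0077), |rvec| = θ = 0.23977 rad = 13.738°
Rodrigues: sinθ=0.23748, 1−cosθ=0.02861; R = I + sinθ·[k]× + (1−cosθ)·[k]×²:
    [+0.99086 +0.00569 -0.13477]
    [+0.02094 +0.98050 +0.19539]
    [+0.13325 -0.19643 +0.97142]
t = (-0.0156, -0.0181, 1.2161) m
M0: Pc = R·M0+t = (-0.11954, +0.08313, +1.18132); u = 870.3·(-0.11954)/1.18132 + 336.7 = 248.6360, v = 552.1·(+0.08313)/1.18132 + 228.4 = 267.2531
M1: Pc = R·M1+t = (+0.08954, +0.08755, +1.20943); u = 870.3·(+0.08954)/1.20943 + 336.7 = 401.1296, v = 552.1·(+0.08755)/1.20943 + 228.4 = 268.3672
M2: Pc = R·M2+t = (+0.08834, -0.11933, +1.25088); u = 870.3·(+0.08834)/1.25088 + 336.7 = 398.1594, v = 552.1·(-0.11933)/1.25088 + 228.4 = 175.7300
M3: Pc = R·M3+t = (-0.12074, -0.12375, +1.22277); u = 870.3·(-0.12074)/1.22277 + 336.7 = 250.7663, v = 552.1·(-0.12375)/1.22277 + 228.4 = 172.5236

c0=(248.64, 267.25) c1=(401.13, 268.37) c2=(398.16, 175.73) c3=(250.77, 172.52)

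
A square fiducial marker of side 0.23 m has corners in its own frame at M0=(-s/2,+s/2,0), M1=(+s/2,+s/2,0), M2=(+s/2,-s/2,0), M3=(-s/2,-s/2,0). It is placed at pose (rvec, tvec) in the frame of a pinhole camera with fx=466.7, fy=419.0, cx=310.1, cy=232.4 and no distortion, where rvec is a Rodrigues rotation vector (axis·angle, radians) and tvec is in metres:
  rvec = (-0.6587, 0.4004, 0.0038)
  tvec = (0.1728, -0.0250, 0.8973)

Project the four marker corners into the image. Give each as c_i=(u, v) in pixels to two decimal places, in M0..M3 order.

Intrinsics K: fx=466.7, fy=419.0, cx=310.1, cy=232.4
Marker side s = 0.23 m; corners in marker frame (Z=0):
  M0 = (-0.1150, +0.1150, 0)
  M1 = (+0.1150, +0.1150, 0)
  M2 = (+0.1150, -0.1150, 0)
  M3 = (-0.1150, -0.1150, 0)
rvec = (-0.6587, 0.4004, 0.0038), |rvec| = θ = 0.77086 rad = 44.167°
Rodrigues: sinθ=0.69675, 1−cosθ=0.28269; R = I + sinθ·[k]× + (1−cosθ)·[k]×²:
    [+0.92372 -0.12890 +0.36072]
    [-0.12203 +0.79358 +0.59610]
    [-0.36310 -0.59465 +0.71732]
t = (0.1728, -0.0250, 0.8973) m
M0: Pc = R·M0+t = (+0.05175, +0.08030, +0.87067); u = 466.7·(+0.05175)/0.87067 + 310.1 = 337.8379, v = 419.0·(+0.08030)/0.87067 + 232.4 = 271.0415
M1: Pc = R·M1+t = (+0.26420, +0.05223, +0.78716); u = 466.7·(+0.26420)/0.78716 + 310.1 = 466.7446, v = 419.0·(+0.05223)/0.78716 + 232.4 = 260.2006
M2: Pc = R·M2+t = (+0.29385, -0.13030, +0.92393); u = 466.7·(+0.29385)/0.92393 + 310.1 = 458.5323, v = 419.0·(-0.13030)/0.92393 + 232.4 = 173.3110
M3: Pc = R·M3+t = (+0.08140, -0.10223, +1.00744); u = 466.7·(+0.08140)/1.00744 + 310.1 = 347.8068, v = 419.0·(-0.10223)/1.00744 + 232.4 = 189.8829

c0=(337.84, 271.04) c1=(466.74, 260.20) c2=(458.53, 173.31) c3=(347.81, 189.88)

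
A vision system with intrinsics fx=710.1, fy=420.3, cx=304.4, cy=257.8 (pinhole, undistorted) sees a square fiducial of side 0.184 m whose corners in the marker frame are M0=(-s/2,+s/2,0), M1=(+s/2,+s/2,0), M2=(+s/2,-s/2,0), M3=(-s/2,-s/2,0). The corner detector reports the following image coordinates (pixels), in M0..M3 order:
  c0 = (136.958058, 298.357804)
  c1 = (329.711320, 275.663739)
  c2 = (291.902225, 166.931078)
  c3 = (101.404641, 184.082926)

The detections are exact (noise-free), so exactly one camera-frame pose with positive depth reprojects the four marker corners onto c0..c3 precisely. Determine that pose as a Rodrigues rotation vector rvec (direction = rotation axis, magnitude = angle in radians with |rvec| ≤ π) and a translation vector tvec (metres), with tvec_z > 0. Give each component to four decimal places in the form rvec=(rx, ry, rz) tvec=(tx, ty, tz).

rvec=(-0.0922, -0.1618, -0.1940) tvec=(-0.0830, -0.0439, 0.6747)

Intrinsics K: fx=710.1, fy=420.3, cx=304.4, cy=257.8
Marker side s = 0.184 m; corners in marker frame (Z=0):
  M0 = (-0.0920, +0.0920, 0)
  M1 = (+0.0920, +0.0920, 0)
  M2 = (+0.0920, -0.0920, 0)
  M3 = (-0.0920, -0.0920, 0)
Detected image corners:
  c0 = (136.958058, 298.357804) px
  c1 = (329.711320, 275.663739) px
  c2 = (291.902225, 166.931078) px
  c3 = (101.404641, 184.082926) px
Planar DLT: solve 8×8 A·h = b for H (H[2,2]=1):
  H  [+1095.15931 +175.44697 +217.01030]
  H  [-50.27350 +579.78406 +230.45590]
  H  [+0.25015 -0.11186 +1.00000]
B = K⁻¹H; ‖b₁‖=1.482039, ‖b₂‖=1.482039; λ = 2/(‖b₁‖+‖b₂‖) = 0.674746, sign → tz>0 ⇒ λ=+0.674746
r₁ = λ·B[:,0] = (+0.96828,-0.18424,+0.16878); r₂ = λ·B[:,1] = (+0.19907,+0.97708,-0.07548)
r₃ = r₁×r₂ = (-0.15101,+0.10668,+0.98276); SVD([r₁ r₂ r₃]) → R = UVᵀ:
  R  [+0.96828 +0.19907 -0.15101]
  R  [-0.18424 +0.97708 +0.10668]
  R  [+0.16878 -0.07548 +0.98276]
t = (-0.08304, -0.04390, +0.67475) m
tr R = 2.928115; θ = arccos((tr R − 1)/2) = 0.268923 rad = 15.408°
axis k = ((R−Rᵀ)₃₂, (R−Rᵀ)₁₃, (R−Rᵀ)₂₁) / (2 sinθ) = (-0.342795, -0.601814, -0.721327)
rvec = θ·k = (-0.092185, -0.161841, -0.193981)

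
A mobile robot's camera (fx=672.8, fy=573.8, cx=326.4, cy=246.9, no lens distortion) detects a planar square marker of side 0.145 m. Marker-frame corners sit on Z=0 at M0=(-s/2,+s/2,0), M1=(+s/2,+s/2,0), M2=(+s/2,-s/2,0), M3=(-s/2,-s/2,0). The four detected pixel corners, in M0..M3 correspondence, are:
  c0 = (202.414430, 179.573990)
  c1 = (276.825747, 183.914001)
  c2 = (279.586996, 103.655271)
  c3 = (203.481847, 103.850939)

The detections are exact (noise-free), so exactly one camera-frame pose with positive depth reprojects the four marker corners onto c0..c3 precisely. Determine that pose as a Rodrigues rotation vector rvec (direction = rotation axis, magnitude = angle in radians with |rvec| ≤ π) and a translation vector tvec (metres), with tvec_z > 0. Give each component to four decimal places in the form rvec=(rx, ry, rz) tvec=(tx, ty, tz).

Intrinsics K: fx=672.8, fy=573.8, cx=326.4, cy=246.9
Marker side s = 0.145 m; corners in marker frame (Z=0):
  M0 = (-0.0725, +0.0725, 0)
  M1 = (+0.0725, +0.0725, 0)
  M2 = (+0.0725, -0.0725, 0)
  M3 = (-0.0725, -0.0725, 0)
Detected image corners:
  c0 = (202.414430, 179.573990) px
  c1 = (276.825747, 183.914001) px
  c2 = (279.586996, 103.655271) px
  c3 = (203.481847, 103.850939) px
Planar DLT: solve 8×8 A·h = b for H (H[2,2]=1):
  H  [+421.54400 +21.83365 +239.46250]
  H  [-43.34799 +558.09618 +143.12785]
  H  [-0.40493 +0.14492 +1.00000]
B = K⁻¹H; ‖b₁‖=0.922515, ‖b₂‖=0.922515; λ = 2/(‖b₁‖+‖b₂‖) = 1.083993, sign → tz>0 ⇒ λ=+1.083993
r₁ = λ·B[:,0] = (+0.89212,+0.10698,-0.43894); r₂ = λ·B[:,1] = (-0.04103,+0.98673,+0.15709)
r₃ = r₁×r₂ = (+0.44992,-0.12213,+0.88468); SVD([r₁ r₂ r₃]) → R = UVᵀ:
  R  [+0.89212 -0.04103 +0.44992]
  R  [+0.10698 +0.98673 -0.12213]
  R  [-0.43894 +0.15709 +0.88468]
t = (-0.14007, -0.19604, +1.08399) m
tr R = 2.763532; θ = arccos((tr R − 1)/2) = 0.491203 rad = 28.144°
axis k = ((R−Rᵀ)₃₂, (R−Rᵀ)₁₃, (R−Rᵀ)₂₁) / (2 sinθ) = (+0.295987, +0.942218, +0.156899)
rvec = θ·k = (+0.145390, +0.462820, +0.077069)

rvec=(0.1454, 0.4628, 0.0771) tvec=(-0.1401, -0.1960, 1.0840)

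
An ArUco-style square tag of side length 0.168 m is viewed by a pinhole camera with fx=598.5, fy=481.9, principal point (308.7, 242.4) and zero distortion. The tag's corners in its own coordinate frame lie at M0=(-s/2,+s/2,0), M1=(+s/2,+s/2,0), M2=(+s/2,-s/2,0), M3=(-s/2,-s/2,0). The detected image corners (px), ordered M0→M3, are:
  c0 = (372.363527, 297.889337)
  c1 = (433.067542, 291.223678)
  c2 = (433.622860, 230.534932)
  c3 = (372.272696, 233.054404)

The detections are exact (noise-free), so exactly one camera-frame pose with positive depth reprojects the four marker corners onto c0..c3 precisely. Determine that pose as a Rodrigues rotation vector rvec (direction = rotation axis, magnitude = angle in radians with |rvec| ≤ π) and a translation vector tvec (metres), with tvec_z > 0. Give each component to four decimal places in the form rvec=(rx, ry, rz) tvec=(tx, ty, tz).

Intrinsics K: fx=598.5, fy=481.9, cx=308.7, cy=242.4
Marker side s = 0.168 m; corners in marker frame (Z=0):
  M0 = (-0.0840, +0.0840, 0)
  M1 = (+0.0840, +0.0840, 0)
  M2 = (+0.0840, -0.0840, 0)
  M3 = (-0.0840, -0.0840, 0)
Detected image corners:
  c0 = (372.363527, 297.889337) px
  c1 = (433.067542, 291.223678) px
  c2 = (433.622860, 230.534932) px
  c3 = (372.272696, 233.054404) px
Planar DLT: solve 8×8 A·h = b for H (H[2,2]=1):
  H  [+523.55294 +24.55113 +403.85103]
  H  [+77.32715 +390.15462 +263.26895]
  H  [+0.39795 +0.06454 +1.00000]
B = K⁻¹H; ‖b₁‖=0.779868, ‖b₂‖=0.779868; λ = 2/(‖b₁‖+‖b₂‖) = 1.282269, sign → tz>0 ⇒ λ=+1.282269
r₁ = λ·B[:,0] = (+0.85850,-0.05092,+0.51028); r₂ = λ·B[:,1] = (+0.00992,+0.99652,+0.08275)
r₃ = r₁×r₂ = (-0.51272,-0.06598,+0.85602); SVD([r₁ r₂ r₃]) → R = UVᵀ:
  R  [+0.85850 +0.00992 -0.51272]
  R  [-0.05092 +0.99652 -0.06598]
  R  [+0.51028 +0.08275 +0.85602]
t = (+0.20386, +0.05553, +1.28227) m
tr R = 2.711039; θ = arccos((tr R − 1)/2) = 0.544243 rad = 31.183°
axis k = ((R−Rᵀ)₃₂, (R−Rᵀ)₁₃, (R−Rᵀ)₂₁) / (2 sinθ) = (+0.143635, -0.987886, -0.058746)
rvec = θ·k = (+0.078172, -0.537650, -0.031972)

rvec=(0.0782, -0.5376, -0.0320) tvec=(0.2039, 0.0555, 1.2823)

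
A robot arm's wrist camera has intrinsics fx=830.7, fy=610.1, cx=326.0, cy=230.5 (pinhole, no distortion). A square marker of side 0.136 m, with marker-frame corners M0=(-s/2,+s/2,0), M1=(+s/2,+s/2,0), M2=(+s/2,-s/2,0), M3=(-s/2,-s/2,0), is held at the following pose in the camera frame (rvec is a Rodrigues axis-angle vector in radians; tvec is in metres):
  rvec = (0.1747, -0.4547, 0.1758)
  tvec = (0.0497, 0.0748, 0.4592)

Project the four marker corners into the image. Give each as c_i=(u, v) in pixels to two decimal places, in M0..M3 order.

c0=(279.52, 414.61) c1=(485.53, 413.53) c2=(539.89, 252.86) c3=(333.26, 230.58)

Intrinsics K: fx=830.7, fy=610.1, cx=326.0, cy=230.5
Marker side s = 0.136 m; corners in marker frame (Z=0):
  M0 = (-0.0680, +0.0680, 0)
  M1 = (+0.0680, +0.0680, 0)
  M2 = (+0.0680, -0.0680, 0)
  M3 = (-0.0680, -0.0680, 0)
rvec = (0.1747, -0.4547, 0.1758), |rvec| = θ = 0.51786 rad = 29.671°
Rodrigues: sinθ=0.49502, 1−cosθ=0.13112; R = I + sinθ·[k]× + (1−cosθ)·[k]×²:
    [+0.88380 -0.20689 -0.41963]
    [+0.12921 +0.96997 -0.20608]
    [+0.44966 +0.12791 +0.88399]
t = (0.0497, 0.0748, 0.4592) m
M0: Pc = R·M0+t = (-0.02447, +0.13197, +0.43732); u = 830.7·(-0.02447)/0.43732 + 326.0 = 279.5248, v = 610.1·(+0.13197)/0.43732 + 230.5 = 414.6116
M1: Pc = R·M1+t = (+0.09573, +0.14954, +0.49848); u = 830.7·(+0.09573)/0.49848 + 326.0 = 485.5330, v = 610.1·(+0.14954)/0.49848 + 230.5 = 413.5317
M2: Pc = R·M2+t = (+0.12387, +0.01763, +0.48108); u = 830.7·(+0.12387)/0.48108 + 326.0 = 539.8862, v = 610.1·(+0.01763)/0.48108 + 230.5 = 252.8562
M3: Pc = R·M3+t = (+0.00367, +0.00006, +0.41992); u = 830.7·(+0.00367)/0.41992 + 326.0 = 333.2592, v = 610.1·(+0.00006)/0.41992 + 230.5 = 230.5814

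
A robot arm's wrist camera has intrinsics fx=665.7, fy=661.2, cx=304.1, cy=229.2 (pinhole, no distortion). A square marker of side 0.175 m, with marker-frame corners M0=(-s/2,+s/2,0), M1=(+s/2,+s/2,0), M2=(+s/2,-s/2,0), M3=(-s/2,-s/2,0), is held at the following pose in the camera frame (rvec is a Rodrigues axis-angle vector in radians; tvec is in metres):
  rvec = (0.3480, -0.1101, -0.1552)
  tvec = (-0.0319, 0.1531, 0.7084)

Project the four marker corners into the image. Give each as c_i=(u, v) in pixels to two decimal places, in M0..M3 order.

Intrinsics K: fx=665.7, fy=661.2, cx=304.1, cy=229.2
Marker side s = 0.175 m; corners in marker frame (Z=0):
  M0 = (-0.0875, +0.0875, 0)
  M1 = (+0.0875, +0.0875, 0)
  M2 = (+0.0875, -0.0875, 0)
  M3 = (-0.0875, -0.0875, 0)
rvec = (0.3480, -0.1101, -0.1552), |rvec| = θ = 0.39663 rad = 22.725°
Rodrigues: sinθ=0.38631, 1−cosθ=0.07763; R = I + sinθ·[k]× + (1−cosθ)·[k]×²:
    [+0.98213 +0.13226 -0.13389]
    [-0.17007 +0.92835 -0.33052]
    [+0.08058 +0.34738 +0.93426]
t = (-0.0319, 0.1531, 0.7084) m
M0: Pc = R·M0+t = (-0.10626, +0.24921, +0.73174); u = 665.7·(-0.10626)/0.73174 + 304.1 = 207.4268, v = 661.2·(+0.24921)/0.73174 + 229.2 = 454.3863
M1: Pc = R·M1+t = (+0.06561, +0.21945, +0.74585); u = 665.7·(+0.06561)/0.74585 + 304.1 = 362.6587, v = 661.2·(+0.21945)/0.74585 + 229.2 = 423.7441
M2: Pc = R·M2+t = (+0.04246, +0.05699, +0.68506); u = 665.7·(+0.04246)/0.68506 + 304.1 = 345.3644, v = 661.2·(+0.05699)/0.68506 + 229.2 = 284.2037
M3: Pc = R·M3+t = (-0.12941, +0.08675, +0.67095); u = 665.7·(-0.12941)/0.67095 + 304.1 = 175.7044, v = 661.2·(+0.08675)/0.67095 + 229.2 = 314.6894

c0=(207.43, 454.39) c1=(362.66, 423.74) c2=(345.36, 284.20) c3=(175.70, 314.69)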